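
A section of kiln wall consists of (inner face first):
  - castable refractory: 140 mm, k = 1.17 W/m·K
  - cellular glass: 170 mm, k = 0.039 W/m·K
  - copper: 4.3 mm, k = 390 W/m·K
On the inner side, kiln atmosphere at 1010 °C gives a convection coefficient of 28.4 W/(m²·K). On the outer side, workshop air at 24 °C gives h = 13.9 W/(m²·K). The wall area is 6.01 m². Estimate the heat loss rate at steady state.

Treating each layer as a thermal resistance in series:
R_inner film = 1/(h_i·A) = 1/(28.4×6.01) = 0.005859 K/W
R_castable refractory = L/(kA) = 0.14/(1.17×6.01) = 0.01991 K/W
R_cellular glass = L/(kA) = 0.17/(0.039×6.01) = 0.7253 K/W
R_copper = L/(kA) = 0.0043/(390×6.01) = 1.835×10^-6 K/W
R_outer film = 1/(h_o·A) = 1/(13.9×6.01) = 0.01197 K/W
R_total = 0.763 K/W
Q = ΔT / R_total = 986 / 0.763

Q ≈ 1290 W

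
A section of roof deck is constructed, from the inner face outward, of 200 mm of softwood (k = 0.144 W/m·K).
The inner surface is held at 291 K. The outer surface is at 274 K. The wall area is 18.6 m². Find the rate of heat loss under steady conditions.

Series thermal resistances:
R_softwood = L/(kA) = 0.2/(0.144×18.6) = 0.07467 K/W
R_total = 0.07467 K/W
Q = ΔT / R_total = 17 / 0.07467

Q ≈ 228 W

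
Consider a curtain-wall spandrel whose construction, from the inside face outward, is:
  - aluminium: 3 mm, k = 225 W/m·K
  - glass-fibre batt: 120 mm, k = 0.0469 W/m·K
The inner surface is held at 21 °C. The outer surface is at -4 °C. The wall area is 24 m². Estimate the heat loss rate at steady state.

Q ≈ 234 W

Thermal resistances in series:
R_aluminium = L/(kA) = 0.003/(225×24) = 5.556×10^-7 K/W
R_glass-fibre batt = L/(kA) = 0.12/(0.0469×24) = 0.1066 K/W
R_total = 0.1066 K/W
Q = ΔT / R_total = 25 / 0.1066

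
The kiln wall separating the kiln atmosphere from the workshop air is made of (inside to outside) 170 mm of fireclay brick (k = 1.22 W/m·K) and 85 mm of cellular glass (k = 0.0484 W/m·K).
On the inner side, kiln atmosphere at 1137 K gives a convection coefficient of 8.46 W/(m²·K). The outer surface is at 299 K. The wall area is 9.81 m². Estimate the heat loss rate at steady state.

Using the resistance-network approach (series):
R_inner film = 1/(h_i·A) = 1/(8.46×9.81) = 0.01205 K/W
R_fireclay brick = L/(kA) = 0.17/(1.22×9.81) = 0.0142 K/W
R_cellular glass = L/(kA) = 0.085/(0.0484×9.81) = 0.179 K/W
R_total = 0.2053 K/W
Q = ΔT / R_total = 838 / 0.2053

Q ≈ 4080 W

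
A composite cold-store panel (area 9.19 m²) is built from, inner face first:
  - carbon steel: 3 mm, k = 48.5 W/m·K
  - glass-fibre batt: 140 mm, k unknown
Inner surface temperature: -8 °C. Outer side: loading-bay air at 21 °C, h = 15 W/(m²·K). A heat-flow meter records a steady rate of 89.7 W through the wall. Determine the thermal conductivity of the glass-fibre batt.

k ≈ 0.0482 W/(m·K)

Using the resistance-network approach (series):
R_carbon steel = L/(kA) = 0.003/(48.5×9.19) = 6.731×10^-6 K/W
R_outer film = 1/(h_o·A) = 1/(15×9.19) = 0.007254 K/W
Sum of known resistances R_other = 0.007261 K/W
Total R = ΔT/Q = 29/89.7 = 0.3233 K/W
R_glass-fibre batt = R_total − R_other = 0.316 K/W
k = L/(R·A) = 0.14/(0.316×9.19)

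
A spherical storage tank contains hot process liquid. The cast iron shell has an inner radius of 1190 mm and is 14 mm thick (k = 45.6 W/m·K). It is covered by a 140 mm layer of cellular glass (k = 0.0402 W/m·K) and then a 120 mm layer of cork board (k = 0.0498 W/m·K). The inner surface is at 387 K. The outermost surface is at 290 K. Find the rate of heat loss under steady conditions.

Q ≈ 361 W

For a spherical shell R = (1/r₁ − 1/r₂)/(4πk); film R = 1/(h·4πr²). In series:
R_cast iron shell = (1/1.19 − 1/1.204)/(4π×45.6) = 1.705×10^-5 K/W
R_cellular glass = (1/1.204 − 1/1.344)/(4π×0.0402) = 0.1713 K/W
R_cork board = (1/1.344 − 1/1.464)/(4π×0.0498) = 0.09745 K/W
R_total = 0.2687 K/W
Q = ΔT/R_total = 97/0.2687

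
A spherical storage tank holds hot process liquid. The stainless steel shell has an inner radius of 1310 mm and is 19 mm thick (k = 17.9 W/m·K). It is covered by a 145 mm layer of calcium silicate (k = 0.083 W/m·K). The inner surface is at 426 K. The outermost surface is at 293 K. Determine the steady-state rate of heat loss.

Each spherical layer contributes R = (1/r_i − 1/r_o)/(4πk):
R_stainless steel shell = (1/1.31 − 1/1.329)/(4π×17.9) = 4.852×10^-5 K/W
R_calcium silicate = (1/1.329 − 1/1.474)/(4π×0.083) = 0.07097 K/W
R_total = 0.07102 K/W
Q = ΔT/R_total = 133/0.07102

Q ≈ 1870 W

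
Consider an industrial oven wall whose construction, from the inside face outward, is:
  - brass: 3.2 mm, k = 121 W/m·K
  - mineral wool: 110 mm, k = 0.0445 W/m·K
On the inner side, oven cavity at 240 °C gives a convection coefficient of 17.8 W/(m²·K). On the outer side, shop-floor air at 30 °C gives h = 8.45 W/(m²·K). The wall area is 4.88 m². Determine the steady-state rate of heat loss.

Q ≈ 387 W

Series thermal resistances:
R_inner film = 1/(h_i·A) = 1/(17.8×4.88) = 0.01151 K/W
R_brass = L/(kA) = 0.0032/(121×4.88) = 5.419×10^-6 K/W
R_mineral wool = L/(kA) = 0.11/(0.0445×4.88) = 0.5065 K/W
R_outer film = 1/(h_o·A) = 1/(8.45×4.88) = 0.02425 K/W
R_total = 0.5423 K/W
Q = ΔT / R_total = 210 / 0.5423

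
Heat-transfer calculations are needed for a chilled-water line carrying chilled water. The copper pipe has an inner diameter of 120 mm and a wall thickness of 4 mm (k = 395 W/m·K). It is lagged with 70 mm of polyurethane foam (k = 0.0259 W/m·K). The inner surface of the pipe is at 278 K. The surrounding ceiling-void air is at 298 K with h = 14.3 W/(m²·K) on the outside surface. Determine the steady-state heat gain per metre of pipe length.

Cylindrical conduction, so R = ln(r₂/r₁)/(2πkL) per layer, in series:
R_copper pipe wall = ln(64/60)/(2π×395×1) = 2.6×10^-5 K/W
R_polyurethane foam = ln(134/64)/(2π×0.0259×1) = 4.541 K/W
R_outer film = 1/(h_o·2πr_oL) = 1/(14.3×2π×0.134×1) = 0.08306 K/W
R_total = 4.624 K/W
Q = ΔT/R_total = 20/4.624

q′ ≈ 4.33 W/m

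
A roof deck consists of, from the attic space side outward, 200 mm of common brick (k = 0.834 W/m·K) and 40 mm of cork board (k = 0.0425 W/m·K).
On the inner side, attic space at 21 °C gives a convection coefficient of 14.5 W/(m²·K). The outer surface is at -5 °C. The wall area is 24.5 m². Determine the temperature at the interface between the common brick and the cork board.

T ≈ 14.6 °C

Using the resistance-network approach (series):
R_inner film = 1/(h_i·A) = 1/(14.5×24.5) = 0.002815 K/W
R_common brick = L/(kA) = 0.2/(0.834×24.5) = 0.009788 K/W
R_cork board = L/(kA) = 0.04/(0.0425×24.5) = 0.03842 K/W
R_total = 0.05102 K/W;  Q = ΔT/R_total = 26/0.05102 = 509.6 W
T_interface = T_inner − Q·ΣR(inner→interface) = 21 − 510×0.0126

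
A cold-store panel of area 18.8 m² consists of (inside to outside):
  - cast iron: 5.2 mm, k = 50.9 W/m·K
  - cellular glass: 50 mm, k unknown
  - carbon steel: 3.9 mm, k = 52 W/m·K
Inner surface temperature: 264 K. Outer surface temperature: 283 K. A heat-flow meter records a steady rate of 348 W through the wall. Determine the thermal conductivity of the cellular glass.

Thermal resistances in series:
R_cast iron = L/(kA) = 0.0052/(50.9×18.8) = 5.434×10^-6 K/W
R_carbon steel = L/(kA) = 0.0039/(52×18.8) = 3.989×10^-6 K/W
Sum of known resistances R_other = 9.423×10^-6 K/W
Total R = ΔT/Q = 19/348 = 0.0546 K/W
R_cellular glass = R_total − R_other = 0.05459 K/W
k = L/(R·A) = 0.05/(0.05459×18.8)

k ≈ 0.0487 W/(m·K)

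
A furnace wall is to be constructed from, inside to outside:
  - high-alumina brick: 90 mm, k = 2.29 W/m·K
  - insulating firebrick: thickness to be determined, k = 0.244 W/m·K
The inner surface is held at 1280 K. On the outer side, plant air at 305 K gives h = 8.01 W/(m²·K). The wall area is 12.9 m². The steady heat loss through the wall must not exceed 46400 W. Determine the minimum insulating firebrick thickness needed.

Model the wall as resistances in series:
R_high-alumina brick = L/(kA) = 0.09/(2.29×12.9) = 0.003047 K/W
R_outer film = 1/(h_o·A) = 1/(8.01×12.9) = 0.009678 K/W
Sum of the known resistances R_other = 0.01272 K/W
Required total resistance R_tot = ΔT/Q_allow = 975/46400 = 0.02101 K/W
R_insulating firebrick = R_tot − R_other = 0.008288 K/W
L = R·k·A = 0.008288×0.244×12.9

L ≈ 26.1 mm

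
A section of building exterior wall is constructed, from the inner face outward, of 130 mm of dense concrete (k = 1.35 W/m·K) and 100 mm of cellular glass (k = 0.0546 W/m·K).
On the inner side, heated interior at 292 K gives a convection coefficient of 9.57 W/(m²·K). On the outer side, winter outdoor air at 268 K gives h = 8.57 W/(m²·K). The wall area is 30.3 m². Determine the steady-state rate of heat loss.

Thermal resistances in series:
R_inner film = 1/(h_i·A) = 1/(9.57×30.3) = 0.003449 K/W
R_dense concrete = L/(kA) = 0.13/(1.35×30.3) = 0.003178 K/W
R_cellular glass = L/(kA) = 0.1/(0.0546×30.3) = 0.06045 K/W
R_outer film = 1/(h_o·A) = 1/(8.57×30.3) = 0.003851 K/W
R_total = 0.07092 K/W
Q = ΔT / R_total = 24 / 0.07092

Q ≈ 338 W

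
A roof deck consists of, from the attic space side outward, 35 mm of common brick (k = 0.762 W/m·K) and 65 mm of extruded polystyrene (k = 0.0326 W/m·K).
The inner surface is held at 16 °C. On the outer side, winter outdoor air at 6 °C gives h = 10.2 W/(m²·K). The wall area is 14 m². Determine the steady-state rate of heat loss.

Treating each layer as a thermal resistance in series:
R_common brick = L/(kA) = 0.035/(0.762×14) = 0.003281 K/W
R_extruded polystyrene = L/(kA) = 0.065/(0.0326×14) = 0.1424 K/W
R_outer film = 1/(h_o·A) = 1/(10.2×14) = 0.007003 K/W
R_total = 0.1527 K/W
Q = ΔT / R_total = 10 / 0.1527

Q ≈ 65.5 W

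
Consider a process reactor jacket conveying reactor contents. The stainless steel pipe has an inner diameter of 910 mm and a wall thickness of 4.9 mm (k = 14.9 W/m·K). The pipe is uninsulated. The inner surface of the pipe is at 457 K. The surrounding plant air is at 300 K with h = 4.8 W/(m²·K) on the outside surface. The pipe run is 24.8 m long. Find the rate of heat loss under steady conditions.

Radial resistances (cylindrical: R_cond = ln(r_o/r_i)/(2πkL), R_conv = 1/(h·2πrL)):
R_stainless steel pipe wall = ln(459.9/455)/(2π×14.9×24.8) = 4.614×10^-6 K/W
R_outer film = 1/(h_o·2πr_oL) = 1/(4.8×2π×0.4599×24.8) = 0.002907 K/W
R_total = 0.002912 K/W
Q = ΔT/R_total = 157/0.002912

Q ≈ 53900 W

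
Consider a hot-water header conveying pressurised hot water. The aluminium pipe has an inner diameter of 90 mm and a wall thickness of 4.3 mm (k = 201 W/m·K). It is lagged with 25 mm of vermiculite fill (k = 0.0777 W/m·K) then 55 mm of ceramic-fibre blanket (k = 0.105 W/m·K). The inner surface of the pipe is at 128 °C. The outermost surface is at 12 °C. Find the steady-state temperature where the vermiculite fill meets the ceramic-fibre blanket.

T ≈ 70 °C

Treating each annulus and film as a series resistance:
R_aluminium pipe wall = ln(49.3/45)/(2π×201×1) = 7.226×10^-5 K/W
R_vermiculite fill = ln(74.3/49.3)/(2π×0.0777×1) = 0.8402 K/W
R_ceramic-fibre blanket = ln(129.3/74.3)/(2π×0.105×1) = 0.8398 K/W
R_total = 1.68 K/W
Q = ΔT/R_total = 116/1.68
Q = 69 W/m
T_interface = T_inner − Q·ΣR(inner→interface) = 128 − 69×0.8403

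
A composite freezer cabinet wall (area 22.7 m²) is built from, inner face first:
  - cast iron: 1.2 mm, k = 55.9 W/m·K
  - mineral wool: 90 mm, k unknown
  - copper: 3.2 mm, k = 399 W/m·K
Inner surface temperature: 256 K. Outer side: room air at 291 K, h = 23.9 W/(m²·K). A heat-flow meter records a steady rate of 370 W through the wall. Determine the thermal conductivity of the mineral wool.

Model the wall as resistances in series:
R_cast iron = L/(kA) = 0.0012/(55.9×22.7) = 9.457×10^-7 K/W
R_copper = L/(kA) = 0.0032/(399×22.7) = 3.533×10^-7 K/W
R_outer film = 1/(h_o·A) = 1/(23.9×22.7) = 0.001843 K/W
Sum of known resistances R_other = 0.001845 K/W
Total R = ΔT/Q = 35/370 = 0.09459 K/W
R_mineral wool = R_total − R_other = 0.09275 K/W
k = L/(R·A) = 0.09/(0.09275×22.7)

k ≈ 0.0427 W/(m·K)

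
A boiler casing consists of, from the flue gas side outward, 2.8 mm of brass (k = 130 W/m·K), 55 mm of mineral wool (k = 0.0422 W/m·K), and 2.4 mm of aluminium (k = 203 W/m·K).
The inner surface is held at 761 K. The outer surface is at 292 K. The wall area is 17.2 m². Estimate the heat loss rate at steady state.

Using the resistance-network approach (series):
R_brass = L/(kA) = 0.0028/(130×17.2) = 1.252×10^-6 K/W
R_mineral wool = L/(kA) = 0.055/(0.0422×17.2) = 0.07577 K/W
R_aluminium = L/(kA) = 0.0024/(203×17.2) = 6.874×10^-7 K/W
R_total = 0.07578 K/W
Q = ΔT / R_total = 469 / 0.07578

Q ≈ 6190 W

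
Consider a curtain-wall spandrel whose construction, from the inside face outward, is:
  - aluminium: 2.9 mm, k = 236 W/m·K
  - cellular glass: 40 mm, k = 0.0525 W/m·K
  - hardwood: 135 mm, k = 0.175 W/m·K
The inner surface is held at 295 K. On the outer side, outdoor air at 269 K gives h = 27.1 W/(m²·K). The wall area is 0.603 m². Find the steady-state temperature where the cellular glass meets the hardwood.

T ≈ 282 K

Using the resistance-network approach (series):
R_aluminium = L/(kA) = 0.0029/(236×0.603) = 2.038×10^-5 K/W
R_cellular glass = L/(kA) = 0.04/(0.0525×0.603) = 1.264 K/W
R_hardwood = L/(kA) = 0.135/(0.175×0.603) = 1.279 K/W
R_outer film = 1/(h_o·A) = 1/(27.1×0.603) = 0.06119 K/W
R_total = 2.604 K/W;  Q = ΔT/R_total = 26/2.604 = 9.984 W
T_interface = T_inner − Q·ΣR(inner→interface) = 295 − 9.98×1.264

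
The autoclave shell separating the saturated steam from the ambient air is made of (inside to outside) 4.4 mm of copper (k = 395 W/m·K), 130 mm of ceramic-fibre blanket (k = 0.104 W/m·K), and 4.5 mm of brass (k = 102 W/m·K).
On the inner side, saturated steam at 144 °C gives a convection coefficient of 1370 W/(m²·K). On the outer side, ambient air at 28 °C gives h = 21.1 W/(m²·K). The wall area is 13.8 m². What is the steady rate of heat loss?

Model the wall as resistances in series:
R_inner film = 1/(h_i·A) = 1/(1370×13.8) = 5.289×10^-5 K/W
R_copper = L/(kA) = 0.0044/(395×13.8) = 8.072×10^-7 K/W
R_ceramic-fibre blanket = L/(kA) = 0.13/(0.104×13.8) = 0.09058 K/W
R_brass = L/(kA) = 0.0045/(102×13.8) = 3.197×10^-6 K/W
R_outer film = 1/(h_o·A) = 1/(21.1×13.8) = 0.003434 K/W
R_total = 0.09407 K/W
Q = ΔT / R_total = 116 / 0.09407

Q ≈ 1230 W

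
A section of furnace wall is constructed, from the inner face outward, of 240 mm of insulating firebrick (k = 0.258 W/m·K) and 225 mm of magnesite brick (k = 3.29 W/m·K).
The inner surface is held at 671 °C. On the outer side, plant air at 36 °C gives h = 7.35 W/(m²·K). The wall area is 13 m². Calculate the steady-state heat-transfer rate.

Using the resistance-network approach (series):
R_insulating firebrick = L/(kA) = 0.24/(0.258×13) = 0.07156 K/W
R_magnesite brick = L/(kA) = 0.225/(3.29×13) = 0.005261 K/W
R_outer film = 1/(h_o·A) = 1/(7.35×13) = 0.01047 K/W
R_total = 0.08728 K/W
Q = ΔT / R_total = 635 / 0.08728

Q ≈ 7280 W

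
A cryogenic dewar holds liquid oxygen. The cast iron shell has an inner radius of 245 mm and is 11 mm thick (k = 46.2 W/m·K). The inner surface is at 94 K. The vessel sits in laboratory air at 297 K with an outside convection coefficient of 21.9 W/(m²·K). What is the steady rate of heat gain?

For a spherical shell R = (1/r₁ − 1/r₂)/(4πk); film R = 1/(h·4πr²). In series:
R_cast iron shell = (1/0.245 − 1/0.256)/(4π×46.2) = 3.021×10^-4 K/W
R_outer film = 1/(h·4πr_o²) = 1/(21.9×4π×0.256²) = 0.05545 K/W
R_total = 0.05575 K/W
Q = ΔT/R_total = 203/0.05575

Q ≈ 3640 W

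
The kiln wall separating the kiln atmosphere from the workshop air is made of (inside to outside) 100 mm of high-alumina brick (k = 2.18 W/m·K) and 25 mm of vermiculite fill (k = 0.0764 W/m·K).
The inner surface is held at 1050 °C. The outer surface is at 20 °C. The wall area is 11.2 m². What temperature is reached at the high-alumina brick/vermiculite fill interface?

T ≈ 923 °C

Using the resistance-network approach (series):
R_high-alumina brick = L/(kA) = 0.1/(2.18×11.2) = 0.004096 K/W
R_vermiculite fill = L/(kA) = 0.025/(0.0764×11.2) = 0.02922 K/W
R_total = 0.03331 K/W;  Q = ΔT/R_total = 1030/0.03331 = 30920 W
T_interface = T_inner − Q·ΣR(inner→interface) = 1050 − 30900×0.004096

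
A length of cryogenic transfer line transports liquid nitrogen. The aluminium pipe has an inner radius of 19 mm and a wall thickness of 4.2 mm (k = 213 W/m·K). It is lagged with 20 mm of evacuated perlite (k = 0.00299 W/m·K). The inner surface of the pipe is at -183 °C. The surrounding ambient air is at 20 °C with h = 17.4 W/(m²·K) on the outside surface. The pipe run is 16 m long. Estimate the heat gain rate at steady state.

Q ≈ 97.5 W

Cylindrical conduction, so R = ln(r₂/r₁)/(2πkL) per layer, in series:
R_aluminium pipe wall = ln(23.2/19)/(2π×213×16) = 9.327×10^-6 K/W
R_evacuated perlite = ln(43.2/23.2)/(2π×0.00299×16) = 2.068 K/W
R_outer film = 1/(h_o·2πr_oL) = 1/(17.4×2π×0.0432×16) = 0.01323 K/W
R_total = 2.081 K/W
Q = ΔT/R_total = 203/2.081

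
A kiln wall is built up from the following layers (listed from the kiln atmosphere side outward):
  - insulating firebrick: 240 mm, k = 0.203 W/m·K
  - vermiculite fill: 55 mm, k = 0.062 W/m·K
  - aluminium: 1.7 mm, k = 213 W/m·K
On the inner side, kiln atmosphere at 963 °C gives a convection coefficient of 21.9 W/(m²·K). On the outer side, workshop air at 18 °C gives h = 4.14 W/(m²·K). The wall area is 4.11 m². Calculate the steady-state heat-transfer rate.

Q ≈ 1650 W

Treating each layer as a thermal resistance in series:
R_inner film = 1/(h_i·A) = 1/(21.9×4.11) = 0.01111 K/W
R_insulating firebrick = L/(kA) = 0.24/(0.203×4.11) = 0.2877 K/W
R_vermiculite fill = L/(kA) = 0.055/(0.062×4.11) = 0.2158 K/W
R_aluminium = L/(kA) = 0.0017/(213×4.11) = 1.942×10^-6 K/W
R_outer film = 1/(h_o·A) = 1/(4.14×4.11) = 0.05877 K/W
R_total = 0.5734 K/W
Q = ΔT / R_total = 945 / 0.5734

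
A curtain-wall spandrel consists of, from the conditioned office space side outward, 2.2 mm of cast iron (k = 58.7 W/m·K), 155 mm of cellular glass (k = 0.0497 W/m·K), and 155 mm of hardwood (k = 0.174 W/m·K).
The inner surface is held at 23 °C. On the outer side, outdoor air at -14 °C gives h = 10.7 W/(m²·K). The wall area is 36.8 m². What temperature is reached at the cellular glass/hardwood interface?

T ≈ -5.12 °C

Thermal resistances in series:
R_cast iron = L/(kA) = 0.0022/(58.7×36.8) = 1.018×10^-6 K/W
R_cellular glass = L/(kA) = 0.155/(0.0497×36.8) = 0.08475 K/W
R_hardwood = L/(kA) = 0.155/(0.174×36.8) = 0.02421 K/W
R_outer film = 1/(h_o·A) = 1/(10.7×36.8) = 0.00254 K/W
R_total = 0.1115 K/W;  Q = ΔT/R_total = 37/0.1115 = 331.9 W
T_interface = T_inner − Q·ΣR(inner→interface) = 23 − 332×0.08475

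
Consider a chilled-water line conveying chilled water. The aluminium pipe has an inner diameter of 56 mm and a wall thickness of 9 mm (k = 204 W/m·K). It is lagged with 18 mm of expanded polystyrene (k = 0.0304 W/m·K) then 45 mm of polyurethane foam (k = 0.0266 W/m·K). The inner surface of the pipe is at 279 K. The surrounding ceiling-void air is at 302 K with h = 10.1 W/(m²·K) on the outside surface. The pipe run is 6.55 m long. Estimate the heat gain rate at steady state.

Q ≈ 25.9 W

Per-layer cylindrical resistances, series-summed:
R_aluminium pipe wall = ln(37/28)/(2π×204×6.55) = 3.32×10^-5 K/W
R_expanded polystyrene = ln(55/37)/(2π×0.0304×6.55) = 0.3169 K/W
R_polyurethane foam = ln(100/55)/(2π×0.0266×6.55) = 0.5461 K/W
R_outer film = 1/(h_o·2πr_oL) = 1/(10.1×2π×0.1×6.55) = 0.02406 K/W
R_total = 0.8871 K/W
Q = ΔT/R_total = 23/0.8871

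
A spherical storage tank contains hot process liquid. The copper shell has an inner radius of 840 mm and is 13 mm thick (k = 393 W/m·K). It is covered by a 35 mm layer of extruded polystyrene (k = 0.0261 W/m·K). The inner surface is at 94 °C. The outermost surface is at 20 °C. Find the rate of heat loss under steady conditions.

Q ≈ 525 W

Each spherical layer contributes R = (1/r_i − 1/r_o)/(4πk):
R_copper shell = (1/0.84 − 1/0.853)/(4π×393) = 3.674×10^-6 K/W
R_extruded polystyrene = (1/0.853 − 1/0.888)/(4π×0.0261) = 0.1409 K/W
R_total = 0.1409 K/W
Q = ΔT/R_total = 74/0.1409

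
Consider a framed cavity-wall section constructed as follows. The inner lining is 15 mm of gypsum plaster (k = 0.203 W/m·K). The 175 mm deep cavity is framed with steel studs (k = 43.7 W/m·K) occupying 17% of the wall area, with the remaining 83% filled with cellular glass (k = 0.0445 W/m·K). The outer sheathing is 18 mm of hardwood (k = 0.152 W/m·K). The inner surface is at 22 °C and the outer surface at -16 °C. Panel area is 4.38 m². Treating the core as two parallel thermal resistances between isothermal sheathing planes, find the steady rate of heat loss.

Q ≈ 771 W

Sheathing layers in series; stud and cavity paths in parallel between them.
R_inner = 0.015/(0.203×4.38) = 0.01687 K/W
R_stud  = 0.175/(43.7×0.17×4.38) = 0.005378 K/W
R_cav   = 0.175/(0.0445×0.83×4.38) = 1.082 K/W
1/R_core = 1/R_stud + 1/R_cav → R_core = 0.005352 K/W
R_outer = 0.018/(0.152×4.38) = 0.02704 K/W
R_total = 0.04926 K/W
Q = ΔT/R_total = 38/0.04926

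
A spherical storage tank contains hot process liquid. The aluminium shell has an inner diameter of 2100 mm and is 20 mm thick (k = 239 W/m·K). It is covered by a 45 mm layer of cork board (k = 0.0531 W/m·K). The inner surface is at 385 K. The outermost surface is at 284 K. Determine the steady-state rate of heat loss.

Spherical conduction: R = (1/r_in − 1/r_out)/(4πk) per layer; series-sum.
R_aluminium shell = (1/1.05 − 1/1.07)/(4π×239) = 5.927×10^-6 K/W
R_cork board = (1/1.07 − 1/1.115)/(4π×0.0531) = 0.05653 K/W
R_total = 0.05653 K/W
Q = ΔT/R_total = 101/0.05653

Q ≈ 1790 W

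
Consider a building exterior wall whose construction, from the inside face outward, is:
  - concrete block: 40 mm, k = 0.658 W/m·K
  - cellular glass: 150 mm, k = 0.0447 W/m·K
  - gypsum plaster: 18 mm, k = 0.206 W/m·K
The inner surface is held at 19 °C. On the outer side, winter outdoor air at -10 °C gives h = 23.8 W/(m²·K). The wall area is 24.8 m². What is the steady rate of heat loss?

Q ≈ 203 W

Treating each layer as a thermal resistance in series:
R_concrete block = L/(kA) = 0.04/(0.658×24.8) = 0.002451 K/W
R_cellular glass = L/(kA) = 0.15/(0.0447×24.8) = 0.1353 K/W
R_gypsum plaster = L/(kA) = 0.018/(0.206×24.8) = 0.003523 K/W
R_outer film = 1/(h_o·A) = 1/(23.8×24.8) = 0.001694 K/W
R_total = 0.143 K/W
Q = ΔT / R_total = 29 / 0.143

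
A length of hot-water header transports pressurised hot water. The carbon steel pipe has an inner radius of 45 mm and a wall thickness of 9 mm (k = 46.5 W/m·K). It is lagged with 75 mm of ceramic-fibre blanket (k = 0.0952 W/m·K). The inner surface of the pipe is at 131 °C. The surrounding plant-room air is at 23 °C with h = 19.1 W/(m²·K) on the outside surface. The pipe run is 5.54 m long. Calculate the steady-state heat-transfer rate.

Q ≈ 393 W

Per-layer cylindrical resistances, series-summed:
R_carbon steel pipe wall = ln(54/45)/(2π×46.5×5.54) = 1.126×10^-4 K/W
R_ceramic-fibre blanket = ln(129/54)/(2π×0.0952×5.54) = 0.2628 K/W
R_outer film = 1/(h_o·2πr_oL) = 1/(19.1×2π×0.129×5.54) = 0.01166 K/W
R_total = 0.2746 K/W
Q = ΔT/R_total = 108/0.2746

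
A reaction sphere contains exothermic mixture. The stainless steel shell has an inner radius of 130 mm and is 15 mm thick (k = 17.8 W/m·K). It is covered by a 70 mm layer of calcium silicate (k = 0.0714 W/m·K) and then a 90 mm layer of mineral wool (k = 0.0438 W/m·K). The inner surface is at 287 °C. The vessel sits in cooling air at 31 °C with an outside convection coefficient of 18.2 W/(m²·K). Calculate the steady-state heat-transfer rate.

Each spherical layer contributes R = (1/r_i − 1/r_o)/(4πk):
R_stainless steel shell = (1/0.13 − 1/0.145)/(4π×17.8) = 0.003558 K/W
R_calcium silicate = (1/0.145 − 1/0.215)/(4π×0.0714) = 2.503 K/W
R_mineral wool = (1/0.215 − 1/0.305)/(4π×0.0438) = 2.494 K/W
R_outer film = 1/(h·4πr_o²) = 1/(18.2×4π×0.305²) = 0.047 K/W
R_total = 5.047 K/W
Q = ΔT/R_total = 256/5.047

Q ≈ 50.7 W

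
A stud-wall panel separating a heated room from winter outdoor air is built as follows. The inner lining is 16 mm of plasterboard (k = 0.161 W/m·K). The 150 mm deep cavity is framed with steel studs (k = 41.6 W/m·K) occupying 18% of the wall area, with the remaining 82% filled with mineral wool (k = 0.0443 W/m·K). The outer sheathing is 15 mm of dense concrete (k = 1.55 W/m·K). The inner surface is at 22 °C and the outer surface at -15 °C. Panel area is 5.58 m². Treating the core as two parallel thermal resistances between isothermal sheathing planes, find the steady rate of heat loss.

Sheathing layers in series; stud and cavity paths in parallel between them.
R_inner = 0.016/(0.161×5.58) = 0.01781 K/W
R_stud  = 0.15/(41.6×0.18×5.58) = 0.00359 K/W
R_cav   = 0.15/(0.0443×0.82×5.58) = 0.74 K/W
1/R_core = 1/R_stud + 1/R_cav → R_core = 0.003573 K/W
R_outer = 0.015/(1.55×5.58) = 0.001734 K/W
R_total = 0.02312 K/W
Q = ΔT/R_total = 37/0.02312

Q ≈ 1600 W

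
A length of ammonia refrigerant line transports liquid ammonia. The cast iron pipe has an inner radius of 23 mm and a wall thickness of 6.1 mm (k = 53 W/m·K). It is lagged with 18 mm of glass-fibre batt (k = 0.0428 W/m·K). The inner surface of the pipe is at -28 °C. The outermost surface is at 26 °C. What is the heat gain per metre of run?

q′ ≈ 30.1 W/m

Per-layer cylindrical resistances, series-summed:
R_cast iron pipe wall = ln(29.1/23)/(2π×53×1) = 7.064×10^-4 K/W
R_glass-fibre batt = ln(47.1/29.1)/(2π×0.0428×1) = 1.791 K/W
R_total = 1.791 K/W
Q = ΔT/R_total = 54/1.791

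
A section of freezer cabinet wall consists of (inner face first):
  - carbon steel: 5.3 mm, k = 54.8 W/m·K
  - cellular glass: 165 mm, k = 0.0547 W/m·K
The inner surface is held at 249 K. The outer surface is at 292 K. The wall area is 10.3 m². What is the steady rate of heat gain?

Model the wall as resistances in series:
R_carbon steel = L/(kA) = 0.0053/(54.8×10.3) = 9.39×10^-6 K/W
R_cellular glass = L/(kA) = 0.165/(0.0547×10.3) = 0.2929 K/W
R_total = 0.2929 K/W
Q = ΔT / R_total = 43 / 0.2929

Q ≈ 147 W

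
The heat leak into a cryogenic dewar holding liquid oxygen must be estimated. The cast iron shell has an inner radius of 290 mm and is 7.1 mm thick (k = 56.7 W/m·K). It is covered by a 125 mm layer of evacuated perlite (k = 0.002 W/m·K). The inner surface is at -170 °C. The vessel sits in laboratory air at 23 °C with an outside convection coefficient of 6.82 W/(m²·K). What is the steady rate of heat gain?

Q ≈ 4.86 W

Spherical conduction: R = (1/r_in − 1/r_out)/(4πk) per layer; series-sum.
R_cast iron shell = (1/0.29 − 1/0.2971)/(4π×56.7) = 1.157×10^-4 K/W
R_evacuated perlite = (1/0.2971 − 1/0.4221)/(4π×0.002) = 39.66 K/W
R_outer film = 1/(h·4πr_o²) = 1/(6.82×4π×0.4221²) = 0.06549 K/W
R_total = 39.73 K/W
Q = ΔT/R_total = 193/39.73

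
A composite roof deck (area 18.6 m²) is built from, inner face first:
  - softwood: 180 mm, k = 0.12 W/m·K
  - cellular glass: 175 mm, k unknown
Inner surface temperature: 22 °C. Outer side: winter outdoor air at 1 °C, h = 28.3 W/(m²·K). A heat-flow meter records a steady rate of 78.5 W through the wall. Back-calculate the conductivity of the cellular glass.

Treating each layer as a thermal resistance in series:
R_softwood = L/(kA) = 0.18/(0.12×18.6) = 0.08065 K/W
R_outer film = 1/(h_o·A) = 1/(28.3×18.6) = 0.0019 K/W
Sum of known resistances R_other = 0.08254 K/W
Total R = ΔT/Q = 21/78.5 = 0.2675 K/W
R_cellular glass = R_total − R_other = 0.185 K/W
k = L/(R·A) = 0.175/(0.185×18.6)

k ≈ 0.0509 W/(m·K)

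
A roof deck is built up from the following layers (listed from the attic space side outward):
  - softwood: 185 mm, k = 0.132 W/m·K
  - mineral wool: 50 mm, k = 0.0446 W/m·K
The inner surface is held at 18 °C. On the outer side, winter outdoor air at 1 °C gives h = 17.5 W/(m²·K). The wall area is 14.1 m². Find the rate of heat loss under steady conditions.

Q ≈ 92.9 W

Model the wall as resistances in series:
R_softwood = L/(kA) = 0.185/(0.132×14.1) = 0.0994 K/W
R_mineral wool = L/(kA) = 0.05/(0.0446×14.1) = 0.07951 K/W
R_outer film = 1/(h_o·A) = 1/(17.5×14.1) = 0.004053 K/W
R_total = 0.183 K/W
Q = ΔT / R_total = 17 / 0.183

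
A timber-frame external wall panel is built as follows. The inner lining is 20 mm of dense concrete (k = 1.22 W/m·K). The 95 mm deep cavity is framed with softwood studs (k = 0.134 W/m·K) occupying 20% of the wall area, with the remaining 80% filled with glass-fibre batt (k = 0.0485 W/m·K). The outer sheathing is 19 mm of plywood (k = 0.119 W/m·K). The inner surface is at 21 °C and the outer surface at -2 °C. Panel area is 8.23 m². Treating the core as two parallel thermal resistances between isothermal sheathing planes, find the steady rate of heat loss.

Q ≈ 117 W

Sheathing layers in series; stud and cavity paths in parallel between them.
R_inner = 0.02/(1.22×8.23) = 0.001992 K/W
R_stud  = 0.095/(0.134×0.2×8.23) = 0.4307 K/W
R_cav   = 0.095/(0.0485×0.8×8.23) = 0.2975 K/W
1/R_core = 1/R_stud + 1/R_cav → R_core = 0.176 K/W
R_outer = 0.019/(0.119×8.23) = 0.0194 K/W
R_total = 0.1974 K/W
Q = ΔT/R_total = 23/0.1974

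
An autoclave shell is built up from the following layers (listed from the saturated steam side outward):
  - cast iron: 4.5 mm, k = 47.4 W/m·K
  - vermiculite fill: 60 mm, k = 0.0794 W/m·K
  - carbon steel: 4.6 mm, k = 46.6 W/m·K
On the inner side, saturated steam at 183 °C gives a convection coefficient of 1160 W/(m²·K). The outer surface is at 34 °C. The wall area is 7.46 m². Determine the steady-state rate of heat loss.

Q ≈ 1470 W

Thermal resistances in series:
R_inner film = 1/(h_i·A) = 1/(1160×7.46) = 1.156×10^-4 K/W
R_cast iron = L/(kA) = 0.0045/(47.4×7.46) = 1.273×10^-5 K/W
R_vermiculite fill = L/(kA) = 0.06/(0.0794×7.46) = 0.1013 K/W
R_carbon steel = L/(kA) = 0.0046/(46.6×7.46) = 1.323×10^-5 K/W
R_total = 0.1014 K/W
Q = ΔT / R_total = 149 / 0.1014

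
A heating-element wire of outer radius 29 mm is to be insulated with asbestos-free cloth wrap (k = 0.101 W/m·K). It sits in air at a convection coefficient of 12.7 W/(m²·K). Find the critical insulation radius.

r_cr ≈ 7.95 mm

For a cylinder r_cr = k/h = 0.101/12.7
r_cr = 7.95 mm; since the bare radius (29 mm) is above r_cr, any added insulation will reduce heat loss.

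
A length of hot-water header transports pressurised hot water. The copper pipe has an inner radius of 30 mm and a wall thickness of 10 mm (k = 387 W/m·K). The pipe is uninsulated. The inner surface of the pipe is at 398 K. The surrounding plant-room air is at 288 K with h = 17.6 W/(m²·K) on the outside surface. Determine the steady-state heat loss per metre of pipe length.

Radial resistances (cylindrical: R_cond = ln(r_o/r_i)/(2πkL), R_conv = 1/(h·2πrL)):
R_copper pipe wall = ln(40/30)/(2π×387×1) = 1.183×10^-4 K/W
R_outer film = 1/(h_o·2πr_oL) = 1/(17.6×2π×0.04×1) = 0.2261 K/W
R_total = 0.2262 K/W
Q = ΔT/R_total = 110/0.2262

q′ ≈ 486 W/m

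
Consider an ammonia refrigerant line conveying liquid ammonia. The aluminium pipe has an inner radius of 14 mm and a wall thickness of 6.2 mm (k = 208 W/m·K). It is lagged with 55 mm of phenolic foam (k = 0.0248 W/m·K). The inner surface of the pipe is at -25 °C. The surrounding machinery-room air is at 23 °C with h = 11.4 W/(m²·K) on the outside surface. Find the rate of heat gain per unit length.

q′ ≈ 5.57 W/m

Radial resistances (cylindrical: R_cond = ln(r_o/r_i)/(2πkL), R_conv = 1/(h·2πrL)):
R_aluminium pipe wall = ln(20.2/14)/(2π×208×1) = 2.805×10^-4 K/W
R_phenolic foam = ln(75.2/20.2)/(2π×0.0248×1) = 8.436 K/W
R_outer film = 1/(h_o·2πr_oL) = 1/(11.4×2π×0.0752×1) = 0.1857 K/W
R_total = 8.622 K/W
Q = ΔT/R_total = 48/8.622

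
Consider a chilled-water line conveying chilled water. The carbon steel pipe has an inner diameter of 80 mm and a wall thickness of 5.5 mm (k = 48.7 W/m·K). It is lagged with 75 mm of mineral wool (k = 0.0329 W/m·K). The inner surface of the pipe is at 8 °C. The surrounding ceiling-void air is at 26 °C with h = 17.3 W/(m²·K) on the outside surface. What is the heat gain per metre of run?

q′ ≈ 3.76 W/m

Per-layer cylindrical resistances, series-summed:
R_carbon steel pipe wall = ln(45.5/40)/(2π×48.7×1) = 4.21×10^-4 K/W
R_mineral wool = ln(120.5/45.5)/(2π×0.0329×1) = 4.711 K/W
R_outer film = 1/(h_o·2πr_oL) = 1/(17.3×2π×0.1205×1) = 0.07635 K/W
R_total = 4.788 K/W
Q = ΔT/R_total = 18/4.788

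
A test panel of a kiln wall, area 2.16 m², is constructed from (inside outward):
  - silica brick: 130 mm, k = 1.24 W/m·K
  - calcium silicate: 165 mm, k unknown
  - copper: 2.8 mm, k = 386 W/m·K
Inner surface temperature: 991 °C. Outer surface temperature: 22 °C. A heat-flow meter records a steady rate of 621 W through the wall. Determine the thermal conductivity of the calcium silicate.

k ≈ 0.0505 W/(m·K)

Using the resistance-network approach (series):
R_silica brick = L/(kA) = 0.13/(1.24×2.16) = 0.04854 K/W
R_copper = L/(kA) = 0.0028/(386×2.16) = 3.358×10^-6 K/W
Sum of known resistances R_other = 0.04854 K/W
Total R = ΔT/Q = 969/621 = 1.56 K/W
R_calcium silicate = R_total − R_other = 1.512 K/W
k = L/(R·A) = 0.165/(1.512×2.16)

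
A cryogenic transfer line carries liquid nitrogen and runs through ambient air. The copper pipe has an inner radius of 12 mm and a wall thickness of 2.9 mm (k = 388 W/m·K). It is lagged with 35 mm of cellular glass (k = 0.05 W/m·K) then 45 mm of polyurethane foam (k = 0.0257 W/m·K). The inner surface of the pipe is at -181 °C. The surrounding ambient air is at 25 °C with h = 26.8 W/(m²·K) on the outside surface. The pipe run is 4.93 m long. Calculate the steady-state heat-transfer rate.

Q ≈ 129 W

For a radial system each layer contributes R = ln(r_out/r_in)/(2πkL); films add R = 1/(hA).
R_copper pipe wall = ln(14.9/12)/(2π×388×4.93) = 1.801×10^-5 K/W
R_cellular glass = ln(49.9/14.9)/(2π×0.05×4.93) = 0.7804 K/W
R_polyurethane foam = ln(94.9/49.9)/(2π×0.0257×4.93) = 0.8075 K/W
R_outer film = 1/(h_o·2πr_oL) = 1/(26.8×2π×0.0949×4.93) = 0.01269 K/W
R_total = 1.601 K/W
Q = ΔT/R_total = 206/1.601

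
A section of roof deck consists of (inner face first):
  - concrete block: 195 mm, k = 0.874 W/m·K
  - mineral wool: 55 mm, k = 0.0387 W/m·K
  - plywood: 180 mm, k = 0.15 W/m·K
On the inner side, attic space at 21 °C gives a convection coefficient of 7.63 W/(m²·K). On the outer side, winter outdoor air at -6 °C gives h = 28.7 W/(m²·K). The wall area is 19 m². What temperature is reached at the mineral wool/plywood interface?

Treating each layer as a thermal resistance in series:
R_inner film = 1/(h_i·A) = 1/(7.63×19) = 0.006898 K/W
R_concrete block = L/(kA) = 0.195/(0.874×19) = 0.01174 K/W
R_mineral wool = L/(kA) = 0.055/(0.0387×19) = 0.0748 K/W
R_plywood = L/(kA) = 0.18/(0.15×19) = 0.06316 K/W
R_outer film = 1/(h_o·A) = 1/(28.7×19) = 0.001834 K/W
R_total = 0.1584 K/W;  Q = ΔT/R_total = 27/0.1584 = 170.4 W
T_interface = T_inner − Q·ΣR(inner→interface) = 21 − 170×0.09344

T ≈ 5.08 °C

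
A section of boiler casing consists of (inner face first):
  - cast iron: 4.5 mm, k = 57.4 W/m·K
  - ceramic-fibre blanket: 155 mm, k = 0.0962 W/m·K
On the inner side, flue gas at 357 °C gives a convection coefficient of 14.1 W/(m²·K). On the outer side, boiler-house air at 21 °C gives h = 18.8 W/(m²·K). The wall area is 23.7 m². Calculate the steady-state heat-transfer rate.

Treating each layer as a thermal resistance in series:
R_inner film = 1/(h_i·A) = 1/(14.1×23.7) = 0.002992 K/W
R_cast iron = L/(kA) = 0.0045/(57.4×23.7) = 3.308×10^-6 K/W
R_ceramic-fibre blanket = L/(kA) = 0.155/(0.0962×23.7) = 0.06798 K/W
R_outer film = 1/(h_o·A) = 1/(18.8×23.7) = 0.002244 K/W
R_total = 0.07322 K/W
Q = ΔT / R_total = 336 / 0.07322

Q ≈ 4590 W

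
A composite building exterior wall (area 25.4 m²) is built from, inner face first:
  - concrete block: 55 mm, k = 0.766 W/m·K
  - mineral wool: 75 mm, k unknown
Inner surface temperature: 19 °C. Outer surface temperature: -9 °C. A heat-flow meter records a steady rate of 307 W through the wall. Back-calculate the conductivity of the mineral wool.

Treating each layer as a thermal resistance in series:
R_concrete block = L/(kA) = 0.055/(0.766×25.4) = 0.002827 K/W
Sum of known resistances R_other = 0.002827 K/W
Total R = ΔT/Q = 28/307 = 0.09121 K/W
R_mineral wool = R_total − R_other = 0.08838 K/W
k = L/(R·A) = 0.075/(0.08838×25.4)

k ≈ 0.0334 W/(m·K)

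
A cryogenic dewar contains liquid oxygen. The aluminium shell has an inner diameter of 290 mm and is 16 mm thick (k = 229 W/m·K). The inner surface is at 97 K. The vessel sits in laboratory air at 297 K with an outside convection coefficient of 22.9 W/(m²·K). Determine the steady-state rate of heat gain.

Q ≈ 1490 W

Radial (spherical) resistances in series:
R_aluminium shell = (1/0.145 − 1/0.161)/(4π×229) = 2.382×10^-4 K/W
R_outer film = 1/(h·4πr_o²) = 1/(22.9×4π×0.161²) = 0.1341 K/W
R_total = 0.1343 K/W
Q = ΔT/R_total = 200/0.1343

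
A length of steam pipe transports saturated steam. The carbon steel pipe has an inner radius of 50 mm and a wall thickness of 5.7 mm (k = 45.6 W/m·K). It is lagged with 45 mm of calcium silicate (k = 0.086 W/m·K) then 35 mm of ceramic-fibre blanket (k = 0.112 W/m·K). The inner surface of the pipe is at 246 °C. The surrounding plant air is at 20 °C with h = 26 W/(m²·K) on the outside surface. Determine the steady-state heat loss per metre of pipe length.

q′ ≈ 144 W/m

Treating each annulus and film as a series resistance:
R_carbon steel pipe wall = ln(55.7/50)/(2π×45.6×1) = 3.768×10^-4 K/W
R_calcium silicate = ln(100.7/55.7)/(2π×0.086×1) = 1.096 K/W
R_ceramic-fibre blanket = ln(135.7/100.7)/(2π×0.112×1) = 0.4239 K/W
R_outer film = 1/(h_o·2πr_oL) = 1/(26×2π×0.1357×1) = 0.04511 K/W
R_total = 1.565 K/W
Q = ΔT/R_total = 226/1.565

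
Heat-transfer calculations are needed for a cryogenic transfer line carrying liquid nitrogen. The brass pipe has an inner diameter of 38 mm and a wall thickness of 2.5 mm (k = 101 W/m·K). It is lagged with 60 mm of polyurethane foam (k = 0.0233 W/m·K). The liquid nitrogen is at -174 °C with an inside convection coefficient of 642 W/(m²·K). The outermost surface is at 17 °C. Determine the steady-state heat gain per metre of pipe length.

Per-layer cylindrical resistances, series-summed:
R_inner film = 1/(h_i·2πr₁L) = 1/(642×2π×0.019×1) = 0.01305 K/W
R_brass pipe wall = ln(21.5/19)/(2π×101×1) = 1.948×10^-4 K/W
R_polyurethane foam = ln(81.5/21.5)/(2π×0.0233×1) = 9.102 K/W
R_total = 9.115 K/W
Q = ΔT/R_total = 191/9.115

q′ ≈ 21 W/m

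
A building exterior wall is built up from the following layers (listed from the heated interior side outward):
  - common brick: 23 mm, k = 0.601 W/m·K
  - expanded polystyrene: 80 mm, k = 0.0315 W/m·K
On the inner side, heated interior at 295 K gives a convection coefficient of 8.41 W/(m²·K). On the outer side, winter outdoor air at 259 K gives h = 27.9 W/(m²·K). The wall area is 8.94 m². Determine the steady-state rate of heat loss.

Using the resistance-network approach (series):
R_inner film = 1/(h_i·A) = 1/(8.41×8.94) = 0.0133 K/W
R_common brick = L/(kA) = 0.023/(0.601×8.94) = 0.004281 K/W
R_expanded polystyrene = L/(kA) = 0.08/(0.0315×8.94) = 0.2841 K/W
R_outer film = 1/(h_o·A) = 1/(27.9×8.94) = 0.004009 K/W
R_total = 0.3057 K/W
Q = ΔT / R_total = 36 / 0.3057

Q ≈ 118 W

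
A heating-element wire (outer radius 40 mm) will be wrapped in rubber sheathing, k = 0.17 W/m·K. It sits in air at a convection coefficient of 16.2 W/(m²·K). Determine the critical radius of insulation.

r_cr ≈ 10.5 mm

For a cylinder r_cr = k/h = 0.17/16.2
r_cr = 10.5 mm; since the bare radius (40 mm) is above r_cr, any added insulation will reduce heat loss.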